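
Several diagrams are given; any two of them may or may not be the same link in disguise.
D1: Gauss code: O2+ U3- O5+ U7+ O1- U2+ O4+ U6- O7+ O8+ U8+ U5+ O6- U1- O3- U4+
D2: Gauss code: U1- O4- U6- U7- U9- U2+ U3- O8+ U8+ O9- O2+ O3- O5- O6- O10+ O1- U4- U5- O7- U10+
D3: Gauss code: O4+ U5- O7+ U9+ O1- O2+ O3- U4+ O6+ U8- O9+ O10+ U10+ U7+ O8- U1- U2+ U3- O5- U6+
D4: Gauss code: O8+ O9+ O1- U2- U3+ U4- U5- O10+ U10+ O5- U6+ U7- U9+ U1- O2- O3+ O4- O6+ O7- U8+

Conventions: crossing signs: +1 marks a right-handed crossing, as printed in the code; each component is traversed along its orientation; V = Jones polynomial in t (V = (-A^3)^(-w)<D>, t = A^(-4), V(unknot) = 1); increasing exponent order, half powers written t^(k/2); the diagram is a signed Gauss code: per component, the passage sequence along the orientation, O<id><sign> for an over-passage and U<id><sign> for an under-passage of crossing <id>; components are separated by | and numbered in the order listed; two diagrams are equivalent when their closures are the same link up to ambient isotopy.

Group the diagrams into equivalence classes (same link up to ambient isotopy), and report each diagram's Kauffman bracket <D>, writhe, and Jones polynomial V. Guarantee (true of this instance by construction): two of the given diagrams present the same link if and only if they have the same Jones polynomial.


grouping into links: {D1, D3} | {D2} | {D4}
V(D1) = -t^-3 + 3t^-2 - 3t^-1 + 4 - 4t + 3t^2 - 2t^3 + t^4  (w +2, c 8, <D> = A^-10 - 2A^-6 + 3A^-2 - 4A^2 + 4A^6 - 3A^10 + 3A^14 - A^18)
V(D2) = -t^-4 + t^-3 + t^-1  (w -4, c 10, <D> = A^-8 + 1 - A^4)
D3 (bracket A^-10 - 2A^-6 + 3A^-2 - 4A^2 + 4A^6 - 3A^10 + 3A^14 - A^18; 10 crossings at w = +2): V = -t^-3 + 3t^-2 - 3t^-1 + 4 - 4t + 3t^2 - 2t^3 + t^4
D4 (bracket 1; 10 crossings at w = 0): V = 1
key observation: comparing 4 Jones polynomials yields 3 groups


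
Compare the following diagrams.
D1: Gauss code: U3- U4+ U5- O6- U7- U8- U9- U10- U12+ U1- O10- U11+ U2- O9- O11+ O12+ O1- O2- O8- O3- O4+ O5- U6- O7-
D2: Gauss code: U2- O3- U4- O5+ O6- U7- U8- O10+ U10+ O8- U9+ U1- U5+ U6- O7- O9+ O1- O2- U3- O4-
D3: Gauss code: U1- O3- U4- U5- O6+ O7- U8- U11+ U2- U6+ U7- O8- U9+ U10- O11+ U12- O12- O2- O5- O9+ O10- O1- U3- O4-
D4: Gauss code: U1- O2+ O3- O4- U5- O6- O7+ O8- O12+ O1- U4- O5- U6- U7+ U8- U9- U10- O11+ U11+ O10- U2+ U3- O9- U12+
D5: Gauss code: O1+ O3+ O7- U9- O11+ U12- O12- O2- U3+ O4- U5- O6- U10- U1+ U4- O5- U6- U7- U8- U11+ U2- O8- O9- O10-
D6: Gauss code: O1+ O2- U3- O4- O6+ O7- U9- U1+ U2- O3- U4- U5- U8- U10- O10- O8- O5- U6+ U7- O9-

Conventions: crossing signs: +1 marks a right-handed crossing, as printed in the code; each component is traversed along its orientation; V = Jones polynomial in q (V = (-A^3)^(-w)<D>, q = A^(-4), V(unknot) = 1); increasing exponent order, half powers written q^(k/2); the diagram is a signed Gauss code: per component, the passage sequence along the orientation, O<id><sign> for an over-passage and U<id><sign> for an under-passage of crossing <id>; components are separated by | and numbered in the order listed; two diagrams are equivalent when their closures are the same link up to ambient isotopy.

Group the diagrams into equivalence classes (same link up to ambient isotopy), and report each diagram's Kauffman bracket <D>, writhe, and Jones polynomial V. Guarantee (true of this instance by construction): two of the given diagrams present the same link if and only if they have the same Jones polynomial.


equivalence classes: {D1, D2, D3, D4, D5, D6}
D1 (bracket A^-14 + A^-6 - A^-2; 12 crossings at w = -6): V = -q^-4 + q^-3 + q^-1
V(D2) = -q^-4 + q^-3 + q^-1  (w -4, c 10, <D> = A^-8 + 1 - A^4)
V(D3) = -q^-4 + q^-3 + q^-1  (w -6, c 12, <D> = A^-14 + A^-6 - A^-2)
V(D4) = -q^-4 + q^-3 + q^-1  (w -4, c 12, <D> = A^-8 + 1 - A^4)
V(D5) = -q^-4 + q^-3 + q^-1  [12 crossings, <D> = A^-14 + A^-6 - A^-2, w = -6]
D6 (bracket A^-14 + A^-6 - A^-2; 10 crossings at w = -6): V = -q^-4 + q^-3 + q^-1
key observation: all 6 diagrams share one V(q), hence one class


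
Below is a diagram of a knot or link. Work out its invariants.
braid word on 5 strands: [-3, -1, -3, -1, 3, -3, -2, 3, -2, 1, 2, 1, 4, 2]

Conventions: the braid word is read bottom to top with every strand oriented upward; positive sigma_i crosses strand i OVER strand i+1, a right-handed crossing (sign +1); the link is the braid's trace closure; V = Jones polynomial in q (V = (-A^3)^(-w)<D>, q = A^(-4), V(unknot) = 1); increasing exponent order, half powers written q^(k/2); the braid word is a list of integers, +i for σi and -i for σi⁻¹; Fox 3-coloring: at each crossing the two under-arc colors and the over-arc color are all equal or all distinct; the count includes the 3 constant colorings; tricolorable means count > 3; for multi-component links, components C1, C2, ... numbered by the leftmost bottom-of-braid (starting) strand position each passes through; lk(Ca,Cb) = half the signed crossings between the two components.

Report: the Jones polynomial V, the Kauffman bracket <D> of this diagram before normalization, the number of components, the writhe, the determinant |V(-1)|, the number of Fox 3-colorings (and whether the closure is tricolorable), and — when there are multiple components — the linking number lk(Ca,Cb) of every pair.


V(q) = q^-4 - q^-3 + q^-2 - 2q^-1 + 2 - q + q^2
bracket: A^-8 - A^-4 + 2 - 2A^4 + A^8 - A^12 + A^16, w = 0
1 component, writhe 0, over 14 crossings
det 9, colorings 9 of 3^14 — tricolorable
observation: the span of V is 6, forcing >= 6 crossings in any diagram


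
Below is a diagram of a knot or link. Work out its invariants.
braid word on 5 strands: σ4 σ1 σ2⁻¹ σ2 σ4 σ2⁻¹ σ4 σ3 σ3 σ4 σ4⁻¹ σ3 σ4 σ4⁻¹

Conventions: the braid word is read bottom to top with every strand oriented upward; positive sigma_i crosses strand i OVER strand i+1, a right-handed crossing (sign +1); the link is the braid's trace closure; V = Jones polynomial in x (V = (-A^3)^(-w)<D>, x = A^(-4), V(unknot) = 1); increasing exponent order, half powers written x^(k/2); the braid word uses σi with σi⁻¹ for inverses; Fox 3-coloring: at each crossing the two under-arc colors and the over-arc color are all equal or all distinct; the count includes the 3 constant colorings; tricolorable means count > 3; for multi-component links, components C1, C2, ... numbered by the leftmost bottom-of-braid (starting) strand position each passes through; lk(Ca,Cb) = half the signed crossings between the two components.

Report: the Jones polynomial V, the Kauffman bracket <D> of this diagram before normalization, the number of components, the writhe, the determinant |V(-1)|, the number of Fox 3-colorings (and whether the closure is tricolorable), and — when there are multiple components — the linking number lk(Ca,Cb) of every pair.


Jones polynomial: V(x) = x^2 + 2x^4 - 2x^5 + x^6 - 2x^7 + x^8
<D> = A^-14 - 2A^-10 + A^-6 - 2A^-2 + 2A^2 + A^10; writhe +6
components 1, writhe +6 (14 crossings)
3-colorings: 27 of 3^14, det 9 — tricolorable
note: the span of V is 6, forcing >= 6 crossings in any diagram


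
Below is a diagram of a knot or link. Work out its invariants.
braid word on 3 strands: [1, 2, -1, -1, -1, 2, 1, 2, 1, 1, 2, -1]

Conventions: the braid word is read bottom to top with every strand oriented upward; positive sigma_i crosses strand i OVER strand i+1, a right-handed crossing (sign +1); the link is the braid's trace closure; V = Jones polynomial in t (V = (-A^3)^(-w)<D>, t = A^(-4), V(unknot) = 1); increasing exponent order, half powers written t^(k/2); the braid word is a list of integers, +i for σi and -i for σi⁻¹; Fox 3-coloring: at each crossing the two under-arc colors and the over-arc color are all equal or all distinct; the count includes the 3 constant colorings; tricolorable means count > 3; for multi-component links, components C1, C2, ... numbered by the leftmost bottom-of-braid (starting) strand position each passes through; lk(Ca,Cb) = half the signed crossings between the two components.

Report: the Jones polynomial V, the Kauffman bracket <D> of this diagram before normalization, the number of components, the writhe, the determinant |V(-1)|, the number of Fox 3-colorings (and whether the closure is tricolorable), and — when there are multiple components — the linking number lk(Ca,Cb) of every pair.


V(t) = 2t - 2t^2 + 3t^3 - 3t^4 + 2t^5 - 2t^6 + t^7
bracket: A^-16 - 2A^-12 + 2A^-8 - 3A^-4 + 3 - 2A^4 + 2A^8, w = +4
1 component, writhe +4, over 12 crossings
det 15, colorings 9 of 3^12 — tricolorable
observation: det 15 = |V(-1)|; divisible by 3, so tricolorable


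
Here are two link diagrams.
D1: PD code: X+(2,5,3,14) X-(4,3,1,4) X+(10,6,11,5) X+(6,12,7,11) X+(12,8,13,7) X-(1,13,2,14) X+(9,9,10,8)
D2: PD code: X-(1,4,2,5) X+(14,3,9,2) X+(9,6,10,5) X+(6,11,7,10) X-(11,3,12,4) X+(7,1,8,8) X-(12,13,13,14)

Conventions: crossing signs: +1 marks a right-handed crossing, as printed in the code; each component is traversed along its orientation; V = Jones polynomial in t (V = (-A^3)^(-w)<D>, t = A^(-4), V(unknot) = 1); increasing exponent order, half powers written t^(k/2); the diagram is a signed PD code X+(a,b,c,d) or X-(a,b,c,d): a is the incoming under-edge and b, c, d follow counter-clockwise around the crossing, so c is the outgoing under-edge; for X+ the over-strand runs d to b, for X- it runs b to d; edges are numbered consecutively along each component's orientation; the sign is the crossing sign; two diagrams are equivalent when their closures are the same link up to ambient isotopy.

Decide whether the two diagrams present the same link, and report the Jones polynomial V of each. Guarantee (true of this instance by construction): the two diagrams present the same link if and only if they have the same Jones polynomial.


equivalent: no
V(D1) = -t^(1/2) - t^(3/2) - t^(5/2) + t^(9/2)  (w +3, c 7, <D> = -A^-9 + A^-1 + A^3 + A^7)
D2 (bracket A^-7 + A; 7 crossings at w = +1): V = -t^(1/2) - t^(5/2)
why: comparing 2 Jones polynomials yields 2 groups


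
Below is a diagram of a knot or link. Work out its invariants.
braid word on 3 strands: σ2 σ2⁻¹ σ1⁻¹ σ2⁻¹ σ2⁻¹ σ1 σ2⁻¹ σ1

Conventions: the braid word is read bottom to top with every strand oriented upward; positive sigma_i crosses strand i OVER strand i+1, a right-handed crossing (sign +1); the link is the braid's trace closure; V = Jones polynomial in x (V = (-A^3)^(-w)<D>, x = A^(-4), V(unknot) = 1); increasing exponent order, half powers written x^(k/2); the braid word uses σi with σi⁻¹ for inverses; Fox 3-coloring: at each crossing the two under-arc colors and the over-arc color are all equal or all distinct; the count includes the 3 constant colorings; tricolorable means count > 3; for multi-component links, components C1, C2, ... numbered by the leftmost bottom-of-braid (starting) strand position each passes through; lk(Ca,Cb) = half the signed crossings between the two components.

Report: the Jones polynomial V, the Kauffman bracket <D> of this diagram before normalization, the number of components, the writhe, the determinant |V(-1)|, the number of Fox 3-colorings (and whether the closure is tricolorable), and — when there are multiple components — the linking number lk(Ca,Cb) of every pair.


Jones polynomial: V(x) = -x^-4 + x^-3 + x^-1
<D> = A^-2 + A^6 - A^10; writhe -2
components 1, writhe -2 (8 crossings)
3-colorings: 9 of 3^8, det 3 — tricolorable
note: V spans 3 powers of x: at least 3 crossings in any diagram


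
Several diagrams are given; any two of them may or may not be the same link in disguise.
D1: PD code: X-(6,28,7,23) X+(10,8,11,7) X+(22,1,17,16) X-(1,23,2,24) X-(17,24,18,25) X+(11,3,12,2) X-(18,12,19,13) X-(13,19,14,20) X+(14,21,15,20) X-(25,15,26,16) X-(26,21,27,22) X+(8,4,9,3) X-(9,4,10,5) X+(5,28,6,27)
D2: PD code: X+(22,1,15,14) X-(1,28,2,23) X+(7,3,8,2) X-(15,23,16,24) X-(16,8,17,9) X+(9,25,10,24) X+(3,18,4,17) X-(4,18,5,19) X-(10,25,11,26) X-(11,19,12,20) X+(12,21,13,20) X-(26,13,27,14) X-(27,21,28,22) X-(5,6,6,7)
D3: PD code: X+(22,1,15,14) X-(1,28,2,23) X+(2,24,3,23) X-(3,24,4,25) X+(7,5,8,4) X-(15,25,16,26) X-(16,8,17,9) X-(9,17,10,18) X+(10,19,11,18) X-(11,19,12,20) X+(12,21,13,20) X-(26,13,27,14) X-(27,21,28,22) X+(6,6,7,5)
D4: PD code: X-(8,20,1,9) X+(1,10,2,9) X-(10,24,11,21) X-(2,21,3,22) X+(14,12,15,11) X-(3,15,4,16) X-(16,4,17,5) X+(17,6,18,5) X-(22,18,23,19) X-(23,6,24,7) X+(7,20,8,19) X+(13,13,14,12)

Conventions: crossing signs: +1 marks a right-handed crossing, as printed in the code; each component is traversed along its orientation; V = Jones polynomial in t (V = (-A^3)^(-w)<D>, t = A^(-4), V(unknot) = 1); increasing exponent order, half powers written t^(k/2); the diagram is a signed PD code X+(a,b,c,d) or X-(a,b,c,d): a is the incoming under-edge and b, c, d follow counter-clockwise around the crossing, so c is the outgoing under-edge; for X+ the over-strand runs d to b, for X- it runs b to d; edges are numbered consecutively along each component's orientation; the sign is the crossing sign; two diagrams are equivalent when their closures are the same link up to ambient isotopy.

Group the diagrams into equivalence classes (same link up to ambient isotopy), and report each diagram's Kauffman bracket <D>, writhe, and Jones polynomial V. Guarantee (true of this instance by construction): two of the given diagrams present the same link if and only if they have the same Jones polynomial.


classes: {D1, D2, D3, D4}
V(D1) = t^-5 + 2t^-3 + t^-1  [14 crossings, <D> = A^-2 + 2A^6 + A^14, w = -2]
D2 (bracket A^-8 + 2 + A^8; 14 crossings at w = -4): V = t^-5 + 2t^-3 + t^-1
D3 (bracket A^-2 + 2A^6 + A^14; 14 crossings at w = -2): V = t^-5 + 2t^-3 + t^-1
V(D4) = t^-5 + 2t^-3 + t^-1  [12 crossings, <D> = A^-2 + 2A^6 + A^14, w = -2]
note: one V(t) for all 4 diagrams — one class (guaranteed)


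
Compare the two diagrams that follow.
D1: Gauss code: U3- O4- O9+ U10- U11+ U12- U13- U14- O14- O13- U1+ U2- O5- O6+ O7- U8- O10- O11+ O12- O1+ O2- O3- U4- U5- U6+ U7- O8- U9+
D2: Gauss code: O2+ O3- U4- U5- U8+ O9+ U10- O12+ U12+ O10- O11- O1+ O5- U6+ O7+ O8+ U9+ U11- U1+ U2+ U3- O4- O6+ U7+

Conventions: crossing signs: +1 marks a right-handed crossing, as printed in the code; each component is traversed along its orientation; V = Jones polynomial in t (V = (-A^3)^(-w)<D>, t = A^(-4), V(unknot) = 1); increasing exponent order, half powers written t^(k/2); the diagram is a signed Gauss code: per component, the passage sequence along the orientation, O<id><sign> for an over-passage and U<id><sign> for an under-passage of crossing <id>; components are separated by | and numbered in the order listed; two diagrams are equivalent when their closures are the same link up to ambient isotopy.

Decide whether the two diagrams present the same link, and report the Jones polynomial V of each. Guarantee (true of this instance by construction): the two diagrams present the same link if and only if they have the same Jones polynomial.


same link: no
V(D1) = -t^-6 + t^-5 - t^-4 + 2t^-3 - t^-2 + t^-1  [14 crossings, <D> = A^-14 - A^-10 + 2A^-6 - A^-2 + A^2 - A^6, w = -6]
V(D2) = t + t^3 - t^4  (w +2, c 12, <D> = -A^-10 + A^-6 + A^2)
note: V(t) takes 2 values over 2 diagrams, fixing the grouping


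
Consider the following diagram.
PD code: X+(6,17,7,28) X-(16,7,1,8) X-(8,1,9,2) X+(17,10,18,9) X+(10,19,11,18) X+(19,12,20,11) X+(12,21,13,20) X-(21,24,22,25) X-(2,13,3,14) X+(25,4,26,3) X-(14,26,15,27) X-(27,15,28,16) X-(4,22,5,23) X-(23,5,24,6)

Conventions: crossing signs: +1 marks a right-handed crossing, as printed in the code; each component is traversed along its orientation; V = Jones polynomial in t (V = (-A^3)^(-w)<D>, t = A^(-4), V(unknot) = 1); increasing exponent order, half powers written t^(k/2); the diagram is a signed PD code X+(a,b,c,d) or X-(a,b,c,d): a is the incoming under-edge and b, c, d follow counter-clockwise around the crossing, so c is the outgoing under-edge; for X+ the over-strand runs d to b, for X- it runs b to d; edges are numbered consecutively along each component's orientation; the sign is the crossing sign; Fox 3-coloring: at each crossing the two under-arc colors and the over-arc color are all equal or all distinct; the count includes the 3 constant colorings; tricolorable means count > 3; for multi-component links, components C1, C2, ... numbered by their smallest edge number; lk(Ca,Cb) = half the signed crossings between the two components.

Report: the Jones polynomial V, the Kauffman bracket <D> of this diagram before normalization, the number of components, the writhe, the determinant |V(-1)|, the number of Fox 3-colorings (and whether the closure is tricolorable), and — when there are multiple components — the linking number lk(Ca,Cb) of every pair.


V = -t^(-17/2) + 4t^(-15/2) - 10t^(-13/2) + 20t^(-11/2) - 31t^(-9/2) + 43t^(-7/2) - 52t^(-5/2) + 54t^(-3/2) - 52t^(-1/2) + 42t^(1/2) - 31t^(3/2) + 19t^(5/2) - 10t^(7/2) + 4t^(9/2) - t^(11/2)
<D> = -A^-28 + 4A^-24 - 10A^-20 + 19A^-16 - 31A^-12 + 42A^-8 - 52A^-4 + 54 - 52A^4 + 43A^8 - 31A^12 + 20A^16 - 10A^20 + 4A^24 - A^28 (w = -2)
2 components over 14 crossings, w = -2
lk(C1,C2): +1
3 Fox colorings among 3^14, |V(-1)| = 374: not tricolorable
why: the 1 component pair carries total linking +1


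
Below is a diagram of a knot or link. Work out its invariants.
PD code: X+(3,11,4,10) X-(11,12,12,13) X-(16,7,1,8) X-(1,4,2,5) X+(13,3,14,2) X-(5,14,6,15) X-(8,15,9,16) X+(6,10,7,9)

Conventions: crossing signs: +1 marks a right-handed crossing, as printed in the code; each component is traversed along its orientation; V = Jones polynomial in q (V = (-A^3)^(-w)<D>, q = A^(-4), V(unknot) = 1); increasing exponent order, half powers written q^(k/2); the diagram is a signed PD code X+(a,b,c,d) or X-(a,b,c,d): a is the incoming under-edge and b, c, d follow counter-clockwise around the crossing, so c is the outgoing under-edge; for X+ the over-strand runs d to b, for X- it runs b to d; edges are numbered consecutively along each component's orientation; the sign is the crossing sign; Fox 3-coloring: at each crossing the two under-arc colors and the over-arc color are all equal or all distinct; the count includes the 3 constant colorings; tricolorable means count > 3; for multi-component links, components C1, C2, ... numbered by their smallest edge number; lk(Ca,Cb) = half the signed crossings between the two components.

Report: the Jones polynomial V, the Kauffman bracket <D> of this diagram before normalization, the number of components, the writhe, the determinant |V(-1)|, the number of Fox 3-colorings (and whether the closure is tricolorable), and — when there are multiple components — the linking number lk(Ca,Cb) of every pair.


Jones polynomial: V(q) = q^-4 - q^-3 + q^-2 - 2q^-1 + 2 - q + q^2
<D> = A^-14 - A^-10 + 2A^-6 - 2A^-2 + A^2 - A^6 + A^10; writhe -2
components 1, writhe -2 (8 crossings)
3-colorings: 9 of 3^8, det 9 — tricolorable
note: |V(-1)| = 9: so tricolorable, since 3 divides 9


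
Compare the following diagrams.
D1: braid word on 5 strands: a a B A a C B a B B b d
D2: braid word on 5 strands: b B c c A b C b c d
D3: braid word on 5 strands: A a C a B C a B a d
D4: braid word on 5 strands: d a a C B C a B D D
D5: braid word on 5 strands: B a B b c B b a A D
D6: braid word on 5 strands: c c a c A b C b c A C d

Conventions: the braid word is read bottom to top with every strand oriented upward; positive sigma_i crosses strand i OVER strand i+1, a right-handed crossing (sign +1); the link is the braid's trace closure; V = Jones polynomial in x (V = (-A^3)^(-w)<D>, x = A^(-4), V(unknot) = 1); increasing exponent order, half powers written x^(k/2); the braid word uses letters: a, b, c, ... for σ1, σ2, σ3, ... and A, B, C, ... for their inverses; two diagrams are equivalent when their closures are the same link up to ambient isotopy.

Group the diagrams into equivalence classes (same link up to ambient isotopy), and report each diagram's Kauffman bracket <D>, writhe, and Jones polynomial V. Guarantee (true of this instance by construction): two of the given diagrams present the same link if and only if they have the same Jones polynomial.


equivalence classes: {D1, D3, D4} | {D2, D6} | {D5}
D1 (bracket -A^-12 + 2A^-8 - 2A^-4 + 3 - 2A^4 + 2A^8 - A^12; 12 crossings at w = 0): V = -x^-3 + 2x^-2 - 2x^-1 + 3 - 2x + 2x^2 - x^3
V(D2) = x - x^2 + 2x^3 - x^4 + x^5 - x^6  (w +4, c 10, <D> = -A^-12 + A^-8 - A^-4 + 2 - A^4 + A^8)
V(D3) = -x^-3 + 2x^-2 - 2x^-1 + 3 - 2x + 2x^2 - x^3  (w 0, c 10, <D> = -A^-12 + 2A^-8 - 2A^-4 + 3 - 2A^4 + 2A^8 - A^12)
V(D4) = -x^-3 + 2x^-2 - 2x^-1 + 3 - 2x + 2x^2 - x^3  [10 crossings, <D> = -A^-18 + 2A^-14 - 2A^-10 + 3A^-6 - 2A^-2 + 2A^2 - A^6, w = -2]
D5 (bracket 1; 10 crossings at w = 0): V = 1
V(D6) = x - x^2 + 2x^3 - x^4 + x^5 - x^6  [12 crossings, <D> = -A^-12 + A^-8 - A^-4 + 2 - A^4 + A^8, w = +4]
key observation: V(x) takes 3 values over 6 diagrams, fixing the grouping


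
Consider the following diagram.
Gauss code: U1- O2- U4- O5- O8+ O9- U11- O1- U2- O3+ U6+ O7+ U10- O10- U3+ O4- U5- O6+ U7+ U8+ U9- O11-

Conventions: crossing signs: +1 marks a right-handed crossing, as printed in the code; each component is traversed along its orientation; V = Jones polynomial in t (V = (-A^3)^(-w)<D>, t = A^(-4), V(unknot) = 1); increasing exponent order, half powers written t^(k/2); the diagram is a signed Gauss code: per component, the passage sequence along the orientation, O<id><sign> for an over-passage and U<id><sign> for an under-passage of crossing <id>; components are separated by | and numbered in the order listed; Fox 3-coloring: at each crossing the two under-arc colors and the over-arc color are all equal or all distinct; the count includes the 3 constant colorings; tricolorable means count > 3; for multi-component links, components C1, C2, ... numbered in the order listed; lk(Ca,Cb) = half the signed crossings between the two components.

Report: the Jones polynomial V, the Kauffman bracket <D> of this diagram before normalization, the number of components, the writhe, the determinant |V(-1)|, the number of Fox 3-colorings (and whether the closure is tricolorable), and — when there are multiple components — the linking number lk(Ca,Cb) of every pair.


V = -t^-6 + 2t^-5 - 4t^-4 + 5t^-3 - 4t^-2 + 5t^-1 - 3 + 2t - t^2
<D> = A^-17 - 2A^-13 + 3A^-9 - 5A^-5 + 4A^-1 - 5A^3 + 4A^7 - 2A^11 + A^15 (w = -3)
1 component over 11 crossings, w = -3
9 Fox colorings among 3^11, |V(-1)| = 27: tricolorable
why: w = -3 (over 11 crossings) is diagram-only; (-A^3)^(3) removes it from V


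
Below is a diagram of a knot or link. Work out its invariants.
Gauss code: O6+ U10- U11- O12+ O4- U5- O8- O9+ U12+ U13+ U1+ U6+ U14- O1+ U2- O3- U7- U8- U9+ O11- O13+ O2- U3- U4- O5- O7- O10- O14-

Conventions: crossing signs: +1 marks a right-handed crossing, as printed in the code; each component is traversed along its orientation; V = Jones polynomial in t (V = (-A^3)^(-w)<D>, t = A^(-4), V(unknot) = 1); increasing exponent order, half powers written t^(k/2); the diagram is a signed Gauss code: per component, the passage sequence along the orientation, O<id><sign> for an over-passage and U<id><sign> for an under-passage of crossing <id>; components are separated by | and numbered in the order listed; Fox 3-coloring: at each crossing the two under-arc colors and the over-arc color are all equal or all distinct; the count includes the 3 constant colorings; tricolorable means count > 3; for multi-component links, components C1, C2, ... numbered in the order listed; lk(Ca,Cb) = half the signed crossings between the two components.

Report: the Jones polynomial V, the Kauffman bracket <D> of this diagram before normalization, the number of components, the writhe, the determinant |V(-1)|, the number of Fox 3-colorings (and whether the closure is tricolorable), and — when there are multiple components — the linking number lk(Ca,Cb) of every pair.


Jones polynomial: V(t) = -t^-6 + t^-5 - t^-4 + 2t^-3 - t^-2 + t^-1
<D> = A^-8 - A^-4 + 2 - A^4 + A^8 - A^12; writhe -4
components 1, writhe -4 (14 crossings)
3-colorings: 3 of 3^14, det 7 — not tricolorable
note: the span of V is 5, forcing >= 5 crossings in any diagram


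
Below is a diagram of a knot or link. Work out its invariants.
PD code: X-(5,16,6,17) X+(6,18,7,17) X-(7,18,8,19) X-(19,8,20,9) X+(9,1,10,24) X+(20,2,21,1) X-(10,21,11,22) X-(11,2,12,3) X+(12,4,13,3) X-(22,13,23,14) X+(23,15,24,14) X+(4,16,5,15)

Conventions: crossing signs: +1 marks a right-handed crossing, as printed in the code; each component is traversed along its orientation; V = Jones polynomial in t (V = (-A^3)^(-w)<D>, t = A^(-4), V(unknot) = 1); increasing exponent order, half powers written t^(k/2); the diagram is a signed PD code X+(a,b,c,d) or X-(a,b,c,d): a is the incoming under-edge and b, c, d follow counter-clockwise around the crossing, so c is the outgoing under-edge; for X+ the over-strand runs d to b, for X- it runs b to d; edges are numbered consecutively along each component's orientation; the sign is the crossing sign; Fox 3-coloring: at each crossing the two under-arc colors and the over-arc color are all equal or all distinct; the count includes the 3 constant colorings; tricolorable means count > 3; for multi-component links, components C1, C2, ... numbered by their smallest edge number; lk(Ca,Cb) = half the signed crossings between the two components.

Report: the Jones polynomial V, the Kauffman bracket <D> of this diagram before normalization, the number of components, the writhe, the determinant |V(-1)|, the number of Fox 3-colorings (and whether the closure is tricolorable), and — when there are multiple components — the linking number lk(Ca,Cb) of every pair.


Jones polynomial: V(t) = 1
<D> = 1; writhe 0
components 1, writhe 0 (12 crossings)
3-colorings: 3 of 3^12, det 1 — not tricolorable
note: |V(-1)| = 1: so not tricolorable, since 3 does not divide 1


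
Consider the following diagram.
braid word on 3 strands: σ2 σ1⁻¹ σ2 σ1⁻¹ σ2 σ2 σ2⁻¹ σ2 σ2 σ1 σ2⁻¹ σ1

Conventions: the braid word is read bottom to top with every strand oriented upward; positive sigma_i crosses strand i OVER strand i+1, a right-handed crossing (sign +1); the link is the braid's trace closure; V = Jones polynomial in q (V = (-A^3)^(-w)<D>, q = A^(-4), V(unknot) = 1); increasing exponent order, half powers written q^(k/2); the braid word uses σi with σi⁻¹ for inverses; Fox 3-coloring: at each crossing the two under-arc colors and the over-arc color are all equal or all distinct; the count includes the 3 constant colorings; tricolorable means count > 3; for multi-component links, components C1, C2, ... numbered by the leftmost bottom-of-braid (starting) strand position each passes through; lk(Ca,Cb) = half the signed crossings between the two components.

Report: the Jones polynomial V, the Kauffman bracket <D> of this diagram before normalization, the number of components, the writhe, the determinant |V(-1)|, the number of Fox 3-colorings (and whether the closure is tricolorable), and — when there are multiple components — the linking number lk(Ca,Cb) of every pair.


Jones polynomial: V(q) = -1 + 3q - 3q^2 + 5q^3 - 5q^4 + 4q^5 - 3q^6 + 2q^7 - q^8
<D> = -A^-20 + 2A^-16 - 3A^-12 + 4A^-8 - 5A^-4 + 5 - 3A^4 + 3A^8 - A^12; writhe +4
components 1, writhe +4 (12 crossings)
3-colorings: 9 of 3^12, det 27 — tricolorable
note: inverse pairs cancel, leaving σ2 σ1⁻¹ σ2 σ1⁻¹ σ2 σ2 σ2 σ1 σ2⁻¹ σ1


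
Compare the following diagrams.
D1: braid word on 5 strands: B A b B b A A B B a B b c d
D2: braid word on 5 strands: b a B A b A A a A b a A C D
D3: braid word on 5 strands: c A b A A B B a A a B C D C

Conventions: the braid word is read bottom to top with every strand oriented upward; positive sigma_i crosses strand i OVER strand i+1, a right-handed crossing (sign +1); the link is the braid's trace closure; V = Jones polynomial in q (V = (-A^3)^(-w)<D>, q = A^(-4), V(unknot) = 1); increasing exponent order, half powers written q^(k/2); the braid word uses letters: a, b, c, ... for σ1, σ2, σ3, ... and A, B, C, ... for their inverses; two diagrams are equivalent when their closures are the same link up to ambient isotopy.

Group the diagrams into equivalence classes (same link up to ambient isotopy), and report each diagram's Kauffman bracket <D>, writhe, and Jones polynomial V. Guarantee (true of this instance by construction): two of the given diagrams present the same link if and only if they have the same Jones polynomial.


grouping into links: {D1, D3} | {D2}
V(D1) = q^-7 - 2q^-6 + 2q^-5 - 3q^-4 + 3q^-3 - 2q^-2 + 2q^-1  (w -2, c 14, <D> = 2A^-2 - 2A^2 + 3A^6 - 3A^10 + 2A^14 - 2A^18 + A^22)
V(D2) = -q^-3 + 2q^-2 - 2q^-1 + 3 - 2q + 2q^2 - q^3  (w -2, c 14, <D> = -A^-18 + 2A^-14 - 2A^-10 + 3A^-6 - 2A^-2 + 2A^2 - A^6)
V(D3) = q^-7 - 2q^-6 + 2q^-5 - 3q^-4 + 3q^-3 - 2q^-2 + 2q^-1  (w -6, c 14, <D> = 2A^-14 - 2A^-10 + 3A^-6 - 3A^-2 + 2A^2 - 2A^6 + A^10)
key observation: comparing 3 Jones polynomials yields 2 groups


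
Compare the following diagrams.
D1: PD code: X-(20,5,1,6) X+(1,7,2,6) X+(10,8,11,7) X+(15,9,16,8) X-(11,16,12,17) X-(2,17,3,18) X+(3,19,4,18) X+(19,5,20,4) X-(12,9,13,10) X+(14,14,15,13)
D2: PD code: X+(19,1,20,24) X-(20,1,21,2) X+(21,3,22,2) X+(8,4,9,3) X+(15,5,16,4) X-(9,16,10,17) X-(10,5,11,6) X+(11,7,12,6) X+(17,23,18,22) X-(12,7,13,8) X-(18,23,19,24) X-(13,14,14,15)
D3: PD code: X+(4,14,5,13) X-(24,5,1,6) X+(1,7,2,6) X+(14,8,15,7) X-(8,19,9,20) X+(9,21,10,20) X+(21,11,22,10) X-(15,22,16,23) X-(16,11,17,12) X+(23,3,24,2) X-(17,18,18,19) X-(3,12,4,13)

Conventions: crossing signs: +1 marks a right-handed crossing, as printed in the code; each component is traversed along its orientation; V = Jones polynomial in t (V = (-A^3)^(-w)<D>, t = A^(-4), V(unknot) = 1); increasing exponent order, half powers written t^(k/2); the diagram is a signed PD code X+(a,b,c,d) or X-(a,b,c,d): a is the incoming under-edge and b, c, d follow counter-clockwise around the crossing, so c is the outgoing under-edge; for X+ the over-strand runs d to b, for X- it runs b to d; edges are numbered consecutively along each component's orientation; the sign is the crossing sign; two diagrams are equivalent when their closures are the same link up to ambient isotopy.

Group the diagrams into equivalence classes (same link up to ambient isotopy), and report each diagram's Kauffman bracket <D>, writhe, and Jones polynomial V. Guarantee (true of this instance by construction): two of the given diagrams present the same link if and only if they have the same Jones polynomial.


grouping into links: {D1, D2, D3}
V(D1) = 1  (w +2, c 10, <D> = A^6)
V(D2) = 1  (w 0, c 12, <D> = 1)
V(D3) = 1  (w 0, c 12, <D> = 1)
key observation: one V(t) for all 3 diagrams — one class (guaranteed)


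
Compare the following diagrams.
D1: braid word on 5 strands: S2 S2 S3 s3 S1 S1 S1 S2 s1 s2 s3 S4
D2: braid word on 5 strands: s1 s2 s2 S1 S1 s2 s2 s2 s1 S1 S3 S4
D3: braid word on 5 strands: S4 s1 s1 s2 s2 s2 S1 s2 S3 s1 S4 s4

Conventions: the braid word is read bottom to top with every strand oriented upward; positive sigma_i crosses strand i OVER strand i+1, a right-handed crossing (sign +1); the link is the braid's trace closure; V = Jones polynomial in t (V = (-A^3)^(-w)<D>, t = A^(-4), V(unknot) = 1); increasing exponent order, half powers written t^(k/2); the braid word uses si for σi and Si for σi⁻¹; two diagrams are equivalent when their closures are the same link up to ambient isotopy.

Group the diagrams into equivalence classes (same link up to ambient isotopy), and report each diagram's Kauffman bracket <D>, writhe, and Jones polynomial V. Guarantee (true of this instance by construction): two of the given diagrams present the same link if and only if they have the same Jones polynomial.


classes: {D1} | {D2} | {D3}
V(D1) = -t^-6 + t^-5 - t^-4 + 2t^-3 - t^-2 + t^-1  [12 crossings, <D> = A^-8 - A^-4 + 2 - A^4 + A^8 - A^12, w = -4]
V(D2) = t - t^2 + 2t^3 - t^4 + t^5 - t^6  (w +2, c 12, <D> = -A^-18 + A^-14 - A^-10 + 2A^-6 - A^-2 + A^2)
V(D3) = t^2 - t^3 + 3t^4 - 3t^5 + 3t^6 - 3t^7 + 2t^8 - t^9  (w +4, c 12, <D> = -A^-24 + 2A^-20 - 3A^-16 + 3A^-12 - 3A^-8 + 3A^-4 - 1 + A^4)
insight: 3 values of V(t) split the 3 diagrams


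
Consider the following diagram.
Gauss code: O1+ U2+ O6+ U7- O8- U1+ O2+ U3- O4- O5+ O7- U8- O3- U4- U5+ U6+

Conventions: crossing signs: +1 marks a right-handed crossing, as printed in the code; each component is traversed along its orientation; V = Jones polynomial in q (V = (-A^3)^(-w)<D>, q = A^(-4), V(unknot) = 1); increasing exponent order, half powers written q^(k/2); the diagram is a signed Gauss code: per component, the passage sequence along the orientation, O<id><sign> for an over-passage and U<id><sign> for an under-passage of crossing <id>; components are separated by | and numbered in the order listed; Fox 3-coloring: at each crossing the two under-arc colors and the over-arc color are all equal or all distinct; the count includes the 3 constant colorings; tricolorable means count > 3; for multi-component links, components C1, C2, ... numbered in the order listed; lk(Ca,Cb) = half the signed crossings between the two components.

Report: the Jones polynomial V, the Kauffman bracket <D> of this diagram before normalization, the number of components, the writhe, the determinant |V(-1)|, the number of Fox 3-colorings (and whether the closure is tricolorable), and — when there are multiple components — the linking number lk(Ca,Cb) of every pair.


V(q) = -q^-3 + 2q^-2 - 2q^-1 + 3 - 2q + 2q^2 - q^3
bracket: -A^-12 + 2A^-8 - 2A^-4 + 3 - 2A^4 + 2A^8 - A^12, w = 0
1 component, writhe 0, over 8 crossings
det 13, colorings 3 of 3^8 — not tricolorable
observation: |V(-1)| = 13: so not tricolorable, since 3 does not divide 13


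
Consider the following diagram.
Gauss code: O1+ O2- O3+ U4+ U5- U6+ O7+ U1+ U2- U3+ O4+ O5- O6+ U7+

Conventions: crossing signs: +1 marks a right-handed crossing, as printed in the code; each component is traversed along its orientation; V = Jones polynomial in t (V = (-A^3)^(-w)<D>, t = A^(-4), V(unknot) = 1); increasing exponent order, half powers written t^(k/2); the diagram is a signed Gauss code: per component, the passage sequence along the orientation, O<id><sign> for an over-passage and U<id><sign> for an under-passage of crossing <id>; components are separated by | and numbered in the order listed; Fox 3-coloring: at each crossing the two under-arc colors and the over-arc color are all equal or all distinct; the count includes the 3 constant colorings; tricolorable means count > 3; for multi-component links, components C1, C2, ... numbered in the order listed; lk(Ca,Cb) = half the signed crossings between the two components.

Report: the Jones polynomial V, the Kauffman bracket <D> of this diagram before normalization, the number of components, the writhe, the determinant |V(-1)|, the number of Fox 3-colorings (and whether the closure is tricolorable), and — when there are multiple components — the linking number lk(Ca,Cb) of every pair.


V = t + t^3 - t^4
<D> = A^-7 - A^-3 - A^5 (w = +3)
1 component over 7 crossings, w = +3
9 Fox colorings among 3^7, |V(-1)| = 3: tricolorable
why: |V(-1)| = 3: so tricolorable, since 3 divides 3


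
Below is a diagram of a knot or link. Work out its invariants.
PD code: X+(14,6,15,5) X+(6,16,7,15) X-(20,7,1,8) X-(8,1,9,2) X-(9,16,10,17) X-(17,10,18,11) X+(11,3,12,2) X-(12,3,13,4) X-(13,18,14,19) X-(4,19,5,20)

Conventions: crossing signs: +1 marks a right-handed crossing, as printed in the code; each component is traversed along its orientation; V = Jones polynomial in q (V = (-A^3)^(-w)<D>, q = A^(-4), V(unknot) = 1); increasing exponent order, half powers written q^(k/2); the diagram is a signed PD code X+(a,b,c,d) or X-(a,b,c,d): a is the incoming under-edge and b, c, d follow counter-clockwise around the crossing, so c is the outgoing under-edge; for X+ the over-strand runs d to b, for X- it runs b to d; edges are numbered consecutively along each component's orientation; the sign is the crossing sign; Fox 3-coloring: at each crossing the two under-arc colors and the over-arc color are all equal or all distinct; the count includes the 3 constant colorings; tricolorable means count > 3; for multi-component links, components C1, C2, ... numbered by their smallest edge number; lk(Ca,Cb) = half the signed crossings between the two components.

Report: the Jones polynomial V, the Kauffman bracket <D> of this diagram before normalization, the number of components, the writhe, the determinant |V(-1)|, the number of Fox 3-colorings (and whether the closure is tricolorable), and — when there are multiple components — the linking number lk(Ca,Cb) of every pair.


V(q) = q^-7 - 2q^-6 + 2q^-5 - 3q^-4 + 3q^-3 - 2q^-2 + 2q^-1
bracket: 2A^-8 - 2A^-4 + 3 - 3A^4 + 2A^8 - 2A^12 + A^16, w = -4
1 component, writhe -4, over 10 crossings
det 15, colorings 9 of 3^10 — tricolorable
observation: w = -4 (over 10 crossings) is diagram-only; (-A^3)^(4) removes it from V


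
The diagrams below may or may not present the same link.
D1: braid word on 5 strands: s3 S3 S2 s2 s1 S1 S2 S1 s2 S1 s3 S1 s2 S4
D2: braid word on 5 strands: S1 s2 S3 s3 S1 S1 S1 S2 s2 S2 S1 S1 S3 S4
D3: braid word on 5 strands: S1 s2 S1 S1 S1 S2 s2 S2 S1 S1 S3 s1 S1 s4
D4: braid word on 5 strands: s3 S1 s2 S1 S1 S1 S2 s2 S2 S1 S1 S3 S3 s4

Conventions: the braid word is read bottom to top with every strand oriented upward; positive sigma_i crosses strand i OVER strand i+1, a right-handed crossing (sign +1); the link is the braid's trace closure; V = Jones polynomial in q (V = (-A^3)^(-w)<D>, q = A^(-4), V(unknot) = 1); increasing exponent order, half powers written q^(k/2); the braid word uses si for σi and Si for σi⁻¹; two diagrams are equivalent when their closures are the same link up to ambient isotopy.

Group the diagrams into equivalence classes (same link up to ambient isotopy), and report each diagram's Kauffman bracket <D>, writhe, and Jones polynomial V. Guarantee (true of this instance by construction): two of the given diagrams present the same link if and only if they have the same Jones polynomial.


grouping into links: {D1} | {D2, D3, D4}
V(D1) = -q^-4 + q^-3 + q^-1  (w -2, c 14, <D> = A^-2 + A^6 - A^10)
V(D2) = q^-8 - 2q^-7 + q^-6 - 2q^-5 + 2q^-4 + q^-2  (w -8, c 14, <D> = A^-16 + 2A^-8 - 2A^-4 + 1 - 2A^4 + A^8)
V(D3) = q^-8 - 2q^-7 + q^-6 - 2q^-5 + 2q^-4 + q^-2  [14 crossings, <D> = A^-10 + 2A^-2 - 2A^2 + A^6 - 2A^10 + A^14, w = -6]
V(D4) = q^-8 - 2q^-7 + q^-6 - 2q^-5 + 2q^-4 + q^-2  (w -6, c 14, <D> = A^-10 + 2A^-2 - 2A^2 + A^6 - 2A^10 + A^14)
why: 2 values of V(q) split the 4 diagrams


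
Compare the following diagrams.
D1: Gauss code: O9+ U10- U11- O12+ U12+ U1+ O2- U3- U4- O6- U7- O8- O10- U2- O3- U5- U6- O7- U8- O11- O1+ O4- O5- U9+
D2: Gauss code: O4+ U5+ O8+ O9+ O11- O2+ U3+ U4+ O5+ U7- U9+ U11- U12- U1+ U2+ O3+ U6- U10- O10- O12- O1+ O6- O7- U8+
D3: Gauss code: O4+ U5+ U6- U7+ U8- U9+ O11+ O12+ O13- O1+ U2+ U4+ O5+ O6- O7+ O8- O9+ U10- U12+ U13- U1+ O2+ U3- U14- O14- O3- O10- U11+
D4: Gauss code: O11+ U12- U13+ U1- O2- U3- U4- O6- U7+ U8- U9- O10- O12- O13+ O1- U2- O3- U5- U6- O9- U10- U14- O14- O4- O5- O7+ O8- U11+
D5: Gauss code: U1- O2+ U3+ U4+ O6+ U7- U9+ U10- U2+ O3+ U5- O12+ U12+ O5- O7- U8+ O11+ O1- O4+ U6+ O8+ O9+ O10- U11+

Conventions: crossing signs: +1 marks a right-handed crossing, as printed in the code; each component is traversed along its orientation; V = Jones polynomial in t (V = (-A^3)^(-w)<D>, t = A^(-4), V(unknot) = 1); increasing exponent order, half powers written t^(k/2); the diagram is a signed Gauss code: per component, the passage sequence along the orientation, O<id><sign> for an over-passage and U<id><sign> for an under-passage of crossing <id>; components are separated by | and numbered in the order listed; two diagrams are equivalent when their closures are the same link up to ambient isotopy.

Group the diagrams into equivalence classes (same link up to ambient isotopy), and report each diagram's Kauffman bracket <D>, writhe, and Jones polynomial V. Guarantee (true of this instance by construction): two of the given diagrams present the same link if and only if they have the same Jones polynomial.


classes: {D1, D4} | {D2, D3, D5}
V(D1) = -t^-10 + t^-9 - t^-8 + t^-7 - t^-6 + t^-5 + t^-3  [12 crossings, <D> = A^-6 + A^2 - A^6 + A^10 - A^14 + A^18 - A^22, w = -6]
V(D2) = t - t^2 + 2t^3 - t^4 + t^5 - t^6  (w +2, c 12, <D> = -A^-18 + A^-14 - A^-10 + 2A^-6 - A^-2 + A^2)
V(D3) = t - t^2 + 2t^3 - t^4 + t^5 - t^6  (w +2, c 14, <D> = -A^-18 + A^-14 - A^-10 + 2A^-6 - A^-2 + A^2)
V(D4) = -t^-10 + t^-9 - t^-8 + t^-7 - t^-6 + t^-5 + t^-3  (w -8, c 14, <D> = A^-12 + A^-4 - 1 + A^4 - A^8 + A^12 - A^16)
D5 (bracket -A^-12 + A^-8 - A^-4 + 2 - A^4 + A^8; 12 crossings at w = +4): V = t - t^2 + 2t^3 - t^4 + t^5 - t^6
note: comparing 5 Jones polynomials yields 2 groups
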